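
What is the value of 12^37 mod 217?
117

Repeated squaring. Binary of 37 = 100101.
12^1 ≡ 12 (mod 217); 12^2 ≡ 144 (mod 217); 12^4 ≡ 121 (mod 217); 12^8 ≡ 102 (mod 217); 12^16 ≡ 205 (mod 217); 12^32 ≡ 144 (mod 217)
12^37 = 12^1 × 12^4 × 12^32 ≡ 117 (mod 217)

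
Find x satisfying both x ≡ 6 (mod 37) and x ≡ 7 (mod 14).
413

Using Chinese Remainder Theorem:
M = 37 × 14 = 518
M1 = 14, M2 = 37
y1 = 14^(-1) mod 37 = 8
y2 = 37^(-1) mod 14 = 11
x = (6×14×8 + 7×37×11) mod 518 = 413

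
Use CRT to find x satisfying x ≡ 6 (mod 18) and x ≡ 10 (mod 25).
60

Using Chinese Remainder Theorem:
M = 18 × 25 = 450
M1 = 25, M2 = 18
y1 = 25^(-1) mod 18 = 13
y2 = 18^(-1) mod 25 = 7
x = (6×25×13 + 10×18×7) mod 450 = 60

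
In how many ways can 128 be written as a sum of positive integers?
4351078600

p(n) counts ways to write n as a sum of positive integers (order ignored).
Euler's pentagonal recurrence: p(k) = p(k-1) + p(k-2) - p(k-5) - p(k-7) + p(k-12) + p(k-15) - ... (offsets j(3j∓1)/2, signs ++--, p(0)=1, p(<0)=0).
DP table for k = 0..127: p(0)=1, p(1)=1, p(2)=2, p(3)=3, p(4)=5, p(5)=7, p(6)=11, p(7)=15, p(8)=22, p(9)=30, p(10)=42, p(11)=56, p(12)=77, p(13)=101, p(14)=135, p(15)=176, p(16)=231, p(17)=297, p(18)=385, p(19)=490, p(20)=627, p(21)=792, p(22)=1002, p(23)=1255, p(24)=1575, p(25)=1958, p(26)=2436, p(27)=3010, p(28)=3718, p(29)=4565, p(30)=5604, p(31)=6842, p(32)=8349, p(33)=10143, p(34)=12310, p(35)=14883, p(36)=17977, p(37)=21637, p(38)=26015, p(39)=31185, p(40)=37338, p(41)=44583, p(42)=53174, p(43)=63261, p(44)=75175, p(45)=89134, p(46)=105558, p(47)=124754, p(48)=147273, p(49)=173525, p(50)=204226, p(51)=239943, p(52)=281589, p(53)=329931, p(54)=386155, p(55)=451276, p(56)=526823, p(57)=614154, p(58)=715220, p(59)=831820, p(60)=966467, p(61)=1121505, p(62)=1300156, p(63)=1505499, p(64)=1741630, p(65)=2012558, p(66)=2323520, p(67)=2679689, p(68)=3087735, p(69)=3554345, p(70)=4087968, p(71)=4697205, p(72)=5392783, p(73)=6185689, p(74)=7089500, p(75)=8118264, p(76)=9289091, p(77)=10619863, p(78)=12132164, p(79)=13848650, p(80)=15796476, p(81)=18004327, p(82)=20506255, p(83)=23338469, p(84)=26543660, p(85)=30167357, p(86)=34262962, p(87)=38887673, p(88)=44108109, p(89)=49995925, p(90)=56634173, p(91)=64112359, p(92)=72533807, p(93)=82010177, p(94)=92669720, p(95)=104651419, p(96)=118114304, p(97)=133230930, p(98)=150198136, p(99)=169229875, p(100)=190569292, p(101)=214481126, p(102)=241265379, p(103)=271248950, p(104)=304801365, p(105)=342325709, p(106)=384276336, p(107)=431149389, p(108)=483502844, p(109)=541946240, p(110)=607163746, p(111)=679903203, p(112)=761002156, p(113)=851376628, p(114)=952050665, p(115)=1064144451, p(116)=1188908248, p(117)=1327710076, p(118)=1482074143, p(119)=1653668665, p(120)=1844349560, p(121)=2056148051, p(122)=2291320912, p(123)=2552338241, p(124)=2841940500, p(125)=3163127352, p(126)=3519222692, p(127)=3913864295.
Final step: p(128) = p(127) + p(126) - p(123) - p(121) + p(116) + p(113) - p(106) - p(102) + p(93) + p(88) - p(77) - p(71) + p(58) + p(51) - p(36) - p(28) + p(11) + p(2)
= 3913864295 + 3519222692 - 2552338241 - 2056148051 + 1188908248 + 851376628 - 384276336 - 241265379 + 82010177 + 44108109 - 10619863 - 4697205 + 715220 + 239943 - 17977 - 3718 + 56 + 2
= 4351078600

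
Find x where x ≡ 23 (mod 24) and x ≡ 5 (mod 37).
671

Using Chinese Remainder Theorem:
M = 24 × 37 = 888
M1 = 37, M2 = 24
y1 = 37^(-1) mod 24 = 13
y2 = 24^(-1) mod 37 = 17
x = (23×37×13 + 5×24×17) mod 888 = 671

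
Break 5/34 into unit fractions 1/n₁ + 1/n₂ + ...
1/7 + 1/238

Greedy algorithm:
5/34: ceiling(34/5) = 7, use 1/7
1/238: ceiling(238/1) = 238, use 1/238
Result: 5/34 = 1/7 + 1/238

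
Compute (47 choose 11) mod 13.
0

Using Lucas' theorem:
Write n=47 and k=11 in base 13:
n in base 13: [3, 8]
k in base 13: [0, 11]
C(47,11) mod 13 = ∏ C(n_i, k_i) mod 13
Digit binomials (mod 13): C(3,0) = 1; C(8,11) = 0 (k_i > n_i)
Product: 1 × 0 = 0 ≡ 0 (mod 13)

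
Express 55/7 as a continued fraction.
[7; 1, 6]

Euclidean algorithm steps:
55 = 7 × 7 + 6
7 = 1 × 6 + 1
6 = 6 × 1 + 0
Continued fraction: [7; 1, 6]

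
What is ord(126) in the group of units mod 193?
32

193 is prime, so ord(126) divides φ(193) = 192.
Divisors of 192: 1, 2, 3, 4, 6, 8, 12, 16, 24, 32, 48, 64, 96, 192.
Repeated squaring: 126^1 ≡ 126, 126^2 ≡ 50, 126^4 ≡ 184, 126^8 ≡ 81, 126^16 ≡ 192, 126^32 ≡ 1, 126^64 ≡ 1, 126^128 ≡ 1 (mod 193).
Test 126^d mod 193 for each divisor d in increasing order:
126^1 ≡ 126
126^2 ≡ 50
126^3 = 126^2·126^1 ≡ 124
126^4 ≡ 184
126^6 = 126^4·126^2 ≡ 129
126^8 ≡ 81
126^12 = 126^8·126^4 ≡ 43
126^16 ≡ 192
126^24 = 126^16·126^8 ≡ 112
126^32 ≡ 1  ← first divisor giving 1
The order is 32.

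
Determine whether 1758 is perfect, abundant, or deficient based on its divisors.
abundant

Proper divisors of 1758: sum = 1 + 2 + 3 + 6 + 293 + 586 + 879 = 1770
Since 1770 > 1758, 1758 is abundant.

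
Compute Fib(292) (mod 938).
199

Matrix identity: Q^n = [[F_(n+1), F_n], [F_n, F_(n-1)]] with Q = [[1,1],[1,0]].
n = 292 = 100100100₂. Square-and-multiply, entries mod 938:
Q^1 = [[1,1],[1,0]]
Q^2 = (Q^1)² = [[2,1],[1,1]]
Q^4 = (Q^2)² = [[5,3],[3,2]]
Q^9 = (Q^4)²·Q = [[55,34],[34,21]]
Q^18 = (Q^9)² = [[429,708],[708,659]]
Q^36 = (Q^18)² = [[565,206],[206,359]]
Q^73 = (Q^36)²·Q = [[461,531],[531,868]]
Q^146 = (Q^73)² = [[156,323],[323,771]]
Q^292 = (Q^146)² = [[159,199],[199,898]]
F_292 mod 938 = Q^292[0][1] = 199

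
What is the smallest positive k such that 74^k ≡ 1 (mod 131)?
65

131 is prime, so ord(74) divides φ(131) = 130.
Divisors of 130: 1, 2, 5, 10, 13, 26, 65, 130.
Repeated squaring: 74^1 ≡ 74, 74^2 ≡ 105, 74^4 ≡ 21, 74^8 ≡ 48, 74^16 ≡ 77, 74^32 ≡ 34, 74^64 ≡ 108, 74^128 ≡ 5 (mod 131).
Test 74^d mod 131 for each divisor d in increasing order:
74^1 ≡ 74
74^2 ≡ 105
74^5 = 74^4·74^1 ≡ 113
74^10 = 74^8·74^2 ≡ 62
74^13 = 74^8·74^4·74^1 ≡ 53
74^26 = 74^16·74^8·74^2 ≡ 58
74^65 = 74^64·74^1 ≡ 1  ← first divisor giving 1
The order is 65.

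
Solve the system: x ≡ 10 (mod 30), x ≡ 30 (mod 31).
340

Using Chinese Remainder Theorem:
M = 30 × 31 = 930
M1 = 31, M2 = 30
y1 = 31^(-1) mod 30 = 1
y2 = 30^(-1) mod 31 = 30
x = (10×31×1 + 30×30×30) mod 930 = 340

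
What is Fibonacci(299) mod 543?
8

Matrix identity: Q^n = [[F_(n+1), F_n], [F_n, F_(n-1)]] with Q = [[1,1],[1,0]].
n = 299 = 100101011₂. Square-and-multiply, entries mod 543:
Q^1 = [[1,1],[1,0]]
Q^2 = (Q^1)² = [[2,1],[1,1]]
Q^4 = (Q^2)² = [[5,3],[3,2]]
Q^9 = (Q^4)²·Q = [[55,34],[34,21]]
Q^18 = (Q^9)² = [[380,412],[412,511]]
Q^37 = (Q^18)²·Q = [[314,290],[290,24]]
Q^74 = (Q^37)² = [[248,280],[280,511]]
Q^149 = (Q^74)²·Q = [[17,353],[353,207]]
Q^299 = (Q^149)²·Q = [[345,8],[8,337]]
F_299 mod 543 = Q^299[0][1] = 8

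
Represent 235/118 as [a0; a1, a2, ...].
[1; 1, 117]

Euclidean algorithm steps:
235 = 1 × 118 + 117
118 = 1 × 117 + 1
117 = 117 × 1 + 0
Continued fraction: [1; 1, 117]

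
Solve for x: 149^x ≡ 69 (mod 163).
100

Baby-step giant-step with step n = ⌈√163⌉ = 13.
Baby steps 149^j mod 163 (j:value) for j=0..12: 0:1, 1:149, 2:33, 3:27, 4:111, 5:76, 6:77, 7:63, 8:96, 9:123, 10:71, 11:147, 12:61.
Giant-step multiplier: 149^(-13) ≡ 149^(162-13) = 149^149 ≡ 117 (mod 163).
Giant steps γ_i = 69·117^i mod 163: γ_0=69, γ_1=86, γ_2=119, γ_3=68, γ_4=132, γ_5=122, γ_6=93, γ_7=123 (in table at j=9).
x = i·n + j = 7·13 + 9 = 100.
Check: 149^100 ≡ 69 (mod 163).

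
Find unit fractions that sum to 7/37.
1/6 + 1/45 + 1/3330

Greedy algorithm:
7/37: ceiling(37/7) = 6, use 1/6
5/222: ceiling(222/5) = 45, use 1/45
1/3330: ceiling(3330/1) = 3330, use 1/3330
Result: 7/37 = 1/6 + 1/45 + 1/3330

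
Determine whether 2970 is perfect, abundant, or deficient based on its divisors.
abundant

Proper divisors of 2970: sum = 1 + 2 + 3 + 5 + 6 + 9 + 10 + 11 + ... + 495 + 594 + 990 + 1485 (31 divisors) = 5670
Since 5670 > 2970, 2970 is abundant.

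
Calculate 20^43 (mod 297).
146

Repeated squaring. Binary of 43 = 101011.
20^1 ≡ 20 (mod 297); 20^2 ≡ 103 (mod 297); 20^4 ≡ 214 (mod 297); 20^8 ≡ 58 (mod 297); 20^16 ≡ 97 (mod 297); 20^32 ≡ 202 (mod 297)
20^43 = 20^1 × 20^2 × 20^8 × 20^32 ≡ 146 (mod 297)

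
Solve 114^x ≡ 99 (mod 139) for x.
98

Baby-step giant-step with step n = ⌈√139⌉ = 12.
Baby steps 114^j mod 139 (j:value) for j=0..11: 0:1, 1:114, 2:69, 3:82, 4:35, 5:98, 6:52, 7:90, 8:113, 9:94, 10:13, 11:92.
Giant-step multiplier: 114^(-12) ≡ 114^(138-12) = 114^126 ≡ 64 (mod 139).
Giant steps γ_i = 99·64^i mod 139: γ_0=99, γ_1=81, γ_2=41, γ_3=122, γ_4=24, γ_5=7, γ_6=31, γ_7=38, γ_8=69 (in table at j=2).
x = i·n + j = 8·12 + 2 = 98.
Check: 114^98 ≡ 99 (mod 139).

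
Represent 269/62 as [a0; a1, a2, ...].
[4; 2, 1, 20]

Euclidean algorithm steps:
269 = 4 × 62 + 21
62 = 2 × 21 + 20
21 = 1 × 20 + 1
20 = 20 × 1 + 0
Continued fraction: [4; 2, 1, 20]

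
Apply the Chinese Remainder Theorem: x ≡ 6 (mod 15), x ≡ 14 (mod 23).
336

Using Chinese Remainder Theorem:
M = 15 × 23 = 345
M1 = 23, M2 = 15
y1 = 23^(-1) mod 15 = 2
y2 = 15^(-1) mod 23 = 20
x = (6×23×2 + 14×15×20) mod 345 = 336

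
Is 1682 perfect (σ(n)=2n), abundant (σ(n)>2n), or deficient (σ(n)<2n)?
deficient

Proper divisors of 1682: sum = 1 + 2 + 29 + 58 + 841 = 931
Since 931 < 1682, 1682 is deficient.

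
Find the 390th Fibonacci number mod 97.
96

Matrix identity: Q^n = [[F_(n+1), F_n], [F_n, F_(n-1)]] with Q = [[1,1],[1,0]].
n = 390 = 110000110₂. Square-and-multiply, entries mod 97:
Q^1 = [[1,1],[1,0]]
Q^3 = (Q^1)²·Q = [[3,2],[2,1]]
Q^6 = (Q^3)² = [[13,8],[8,5]]
Q^12 = (Q^6)² = [[39,47],[47,89]]
Q^24 = (Q^12)² = [[44,2],[2,42]]
Q^48 = (Q^24)² = [[0,75],[75,22]]
Q^97 = (Q^48)²·Q = [[0,96],[96,1]]
Q^195 = (Q^97)²·Q = [[0,1],[1,96]]
Q^390 = (Q^195)² = [[1,96],[96,2]]
F_390 mod 97 = Q^390[0][1] = 96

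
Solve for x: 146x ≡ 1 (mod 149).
99

gcd(146, 149) = 1, so the inverse exists.
Extended Euclidean algorithm on (149, 146):
149 = 1 × 146 + 3  ⟹  3 = (1)·149 + (-1)·146
146 = 48 × 3 + 2  ⟹  2 = (-48)·149 + (49)·146
3 = 1 × 2 + 1  ⟹  1 = (49)·149 + (-50)·146
So (-50)·146 ≡ 1 (mod 149), i.e. 146^(-1) ≡ -50 ≡ 99 (mod 149).
Check: 146 × 99 = 14454 ≡ 1 (mod 149)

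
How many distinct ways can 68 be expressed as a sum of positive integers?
3087735

p(n) counts ways to write n as a sum of positive integers (order ignored).
Euler's pentagonal recurrence: p(k) = p(k-1) + p(k-2) - p(k-5) - p(k-7) + p(k-12) + p(k-15) - ... (offsets j(3j∓1)/2, signs ++--, p(0)=1, p(<0)=0).
DP table for k = 0..67: p(0)=1, p(1)=1, p(2)=2, p(3)=3, p(4)=5, p(5)=7, p(6)=11, p(7)=15, p(8)=22, p(9)=30, p(10)=42, p(11)=56, p(12)=77, p(13)=101, p(14)=135, p(15)=176, p(16)=231, p(17)=297, p(18)=385, p(19)=490, p(20)=627, p(21)=792, p(22)=1002, p(23)=1255, p(24)=1575, p(25)=1958, p(26)=2436, p(27)=3010, p(28)=3718, p(29)=4565, p(30)=5604, p(31)=6842, p(32)=8349, p(33)=10143, p(34)=12310, p(35)=14883, p(36)=17977, p(37)=21637, p(38)=26015, p(39)=31185, p(40)=37338, p(41)=44583, p(42)=53174, p(43)=63261, p(44)=75175, p(45)=89134, p(46)=105558, p(47)=124754, p(48)=147273, p(49)=173525, p(50)=204226, p(51)=239943, p(52)=281589, p(53)=329931, p(54)=386155, p(55)=451276, p(56)=526823, p(57)=614154, p(58)=715220, p(59)=831820, p(60)=966467, p(61)=1121505, p(62)=1300156, p(63)=1505499, p(64)=1741630, p(65)=2012558, p(66)=2323520, p(67)=2679689.
Final step: p(68) = p(67) + p(66) - p(63) - p(61) + p(56) + p(53) - p(46) - p(42) + p(33) + p(28) - p(17) - p(11)
= 2679689 + 2323520 - 1505499 - 1121505 + 526823 + 329931 - 105558 - 53174 + 10143 + 3718 - 297 - 56
= 3087735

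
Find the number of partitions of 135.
9035836076

p(n) counts ways to write n as a sum of positive integers (order ignored).
Euler's pentagonal recurrence: p(k) = p(k-1) + p(k-2) - p(k-5) - p(k-7) + p(k-12) + p(k-15) - ... (offsets j(3j∓1)/2, signs ++--, p(0)=1, p(<0)=0).
DP table for k = 0..134: p(0)=1, p(1)=1, p(2)=2, p(3)=3, p(4)=5, p(5)=7, p(6)=11, p(7)=15, p(8)=22, p(9)=30, p(10)=42, p(11)=56, p(12)=77, p(13)=101, p(14)=135, p(15)=176, p(16)=231, p(17)=297, p(18)=385, p(19)=490, p(20)=627, p(21)=792, p(22)=1002, p(23)=1255, p(24)=1575, p(25)=1958, p(26)=2436, p(27)=3010, p(28)=3718, p(29)=4565, p(30)=5604, p(31)=6842, p(32)=8349, p(33)=10143, p(34)=12310, p(35)=14883, p(36)=17977, p(37)=21637, p(38)=26015, p(39)=31185, p(40)=37338, p(41)=44583, p(42)=53174, p(43)=63261, p(44)=75175, p(45)=89134, p(46)=105558, p(47)=124754, p(48)=147273, p(49)=173525, p(50)=204226, p(51)=239943, p(52)=281589, p(53)=329931, p(54)=386155, p(55)=451276, p(56)=526823, p(57)=614154, p(58)=715220, p(59)=831820, p(60)=966467, p(61)=1121505, p(62)=1300156, p(63)=1505499, p(64)=1741630, p(65)=2012558, p(66)=2323520, p(67)=2679689, p(68)=3087735, p(69)=3554345, p(70)=4087968, p(71)=4697205, p(72)=5392783, p(73)=6185689, p(74)=7089500, p(75)=8118264, p(76)=9289091, p(77)=10619863, p(78)=12132164, p(79)=13848650, p(80)=15796476, p(81)=18004327, p(82)=20506255, p(83)=23338469, p(84)=26543660, p(85)=30167357, p(86)=34262962, p(87)=38887673, p(88)=44108109, p(89)=49995925, p(90)=56634173, p(91)=64112359, p(92)=72533807, p(93)=82010177, p(94)=92669720, p(95)=104651419, p(96)=118114304, p(97)=133230930, p(98)=150198136, p(99)=169229875, p(100)=190569292, p(101)=214481126, p(102)=241265379, p(103)=271248950, p(104)=304801365, p(105)=342325709, p(106)=384276336, p(107)=431149389, p(108)=483502844, p(109)=541946240, p(110)=607163746, p(111)=679903203, p(112)=761002156, p(113)=851376628, p(114)=952050665, p(115)=1064144451, p(116)=1188908248, p(117)=1327710076, p(118)=1482074143, p(119)=1653668665, p(120)=1844349560, p(121)=2056148051, p(122)=2291320912, p(123)=2552338241, p(124)=2841940500, p(125)=3163127352, p(126)=3519222692, p(127)=3913864295, p(128)=4351078600, p(129)=4835271870, p(130)=5371315400, p(131)=5964539504, p(132)=6620830889, p(133)=7346629512, p(134)=8149040695.
Final step: p(135) = p(134) + p(133) - p(130) - p(128) + p(123) + p(120) - p(113) - p(109) + p(100) + p(95) - p(84) - p(78) + p(65) + p(58) - p(43) - p(35) + p(18) + p(9)
= 8149040695 + 7346629512 - 5371315400 - 4351078600 + 2552338241 + 1844349560 - 851376628 - 541946240 + 190569292 + 104651419 - 26543660 - 12132164 + 2012558 + 715220 - 63261 - 14883 + 385 + 30
= 9035836076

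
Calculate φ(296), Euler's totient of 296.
144

296 = 2^3 × 37
φ(n) = n × ∏(1 - 1/p) for each prime p dividing n
φ(296) = 296 × (1 - 1/2) × (1 - 1/37) = 144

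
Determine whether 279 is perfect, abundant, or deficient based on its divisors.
deficient

Proper divisors of 279: sum = 1 + 3 + 9 + 31 + 93 = 137
Since 137 < 279, 279 is deficient.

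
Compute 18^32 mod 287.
37

Repeated squaring. Binary of 32 = 100000.
18^1 ≡ 18 (mod 287); 18^2 ≡ 37 (mod 287); 18^4 ≡ 221 (mod 287); 18^8 ≡ 51 (mod 287); 18^16 ≡ 18 (mod 287); 18^32 ≡ 37 (mod 287)
18^32 = 18^32 ≡ 37 (mod 287)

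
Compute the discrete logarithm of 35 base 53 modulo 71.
53

Baby-step giant-step with step n = ⌈√71⌉ = 9.
Baby steps 53^j mod 71 (j:value) for j=0..8: 0:1, 1:53, 2:40, 3:61, 4:38, 5:26, 6:29, 7:46, 8:24.
Giant-step multiplier: 53^(-9) ≡ 53^(70-9) = 53^61 ≡ 59 (mod 71).
Giant steps γ_i = 35·59^i mod 71: γ_0=35, γ_1=6, γ_2=70, γ_3=12, γ_4=69, γ_5=24 (in table at j=8).
x = i·n + j = 5·9 + 8 = 53.
Check: 53^53 ≡ 35 (mod 71).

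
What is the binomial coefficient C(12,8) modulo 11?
0

Using Lucas' theorem:
Write n=12 and k=8 in base 11:
n in base 11: [1, 1]
k in base 11: [0, 8]
C(12,8) mod 11 = ∏ C(n_i, k_i) mod 11
Digit binomials (mod 11): C(1,0) = 1; C(1,8) = 0 (k_i > n_i)
Product: 1 × 0 = 0 ≡ 0 (mod 11)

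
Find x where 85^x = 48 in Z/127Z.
89

Baby-step giant-step with step n = ⌈√127⌉ = 12.
Baby steps 85^j mod 127 (j:value) for j=0..11: 0:1, 1:85, 2:113, 3:80, 4:69, 5:23, 6:50, 7:59, 8:62, 9:63, 10:21, 11:7.
Giant-step multiplier: 85^(-12) ≡ 85^(126-12) = 85^114 ≡ 73 (mod 127).
Giant steps γ_i = 48·73^i mod 127: γ_0=48, γ_1=75, γ_2=14, γ_3=6, γ_4=57, γ_5=97, γ_6=96, γ_7=23 (in table at j=5).
x = i·n + j = 7·12 + 5 = 89.
Check: 85^89 ≡ 48 (mod 127).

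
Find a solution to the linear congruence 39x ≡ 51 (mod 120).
x ≡ 29 (mod 40)

gcd(39, 120) = 3, which divides 51, so solutions exist.
Divide through by 3: 13x ≡ 17 (mod 40).
Find 13^(-1) mod 40 by the extended Euclidean algorithm:
40 = 3 × 13 + 1  ⟹  1 = (1)·40 + (-3)·13
So (-3)·13 ≡ 1 (mod 40), i.e. 13^(-1) ≡ -3 ≡ 37 (mod 40).
x ≡ 37 × 17 = 629 ≡ 29 (mod 40).
Check: 39 × 29 = 1131 ≡ 51 (mod 120).
x ≡ 29 (mod 40), giving 3 solutions mod 120.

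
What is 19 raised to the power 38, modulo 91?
88

Repeated squaring. Binary of 38 = 100110.
19^1 ≡ 19 (mod 91); 19^2 ≡ 88 (mod 91); 19^4 ≡ 9 (mod 91); 19^8 ≡ 81 (mod 91); 19^16 ≡ 9 (mod 91); 19^32 ≡ 81 (mod 91)
19^38 = 19^2 × 19^4 × 19^32 ≡ 88 (mod 91)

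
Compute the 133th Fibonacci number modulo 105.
68

Matrix identity: Q^n = [[F_(n+1), F_n], [F_n, F_(n-1)]] with Q = [[1,1],[1,0]].
n = 133 = 10000101₂. Square-and-multiply, entries mod 105:
Q^1 = [[1,1],[1,0]]
Q^2 = (Q^1)² = [[2,1],[1,1]]
Q^4 = (Q^2)² = [[5,3],[3,2]]
Q^8 = (Q^4)² = [[34,21],[21,13]]
Q^16 = (Q^8)² = [[22,42],[42,85]]
Q^33 = (Q^16)²·Q = [[22,43],[43,84]]
Q^66 = (Q^33)² = [[23,43],[43,85]]
Q^133 = (Q^66)²·Q = [[92,68],[68,24]]
F_133 mod 105 = Q^133[0][1] = 68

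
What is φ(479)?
478

479 = 479
φ(n) = n × ∏(1 - 1/p) for each prime p dividing n
φ(479) = 479 × (1 - 1/479) = 478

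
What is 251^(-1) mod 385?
181

gcd(251, 385) = 1, so the inverse exists.
Extended Euclidean algorithm on (385, 251):
385 = 1 × 251 + 134  ⟹  134 = (1)·385 + (-1)·251
251 = 1 × 134 + 117  ⟹  117 = (-1)·385 + (2)·251
134 = 1 × 117 + 17  ⟹  17 = (2)·385 + (-3)·251
117 = 6 × 17 + 15  ⟹  15 = (-13)·385 + (20)·251
17 = 1 × 15 + 2  ⟹  2 = (15)·385 + (-23)·251
15 = 7 × 2 + 1  ⟹  1 = (-118)·385 + (181)·251
So (181)·251 ≡ 1 (mod 385), i.e. 251^(-1) ≡ 181 (mod 385).
Check: 251 × 181 = 45431 ≡ 1 (mod 385)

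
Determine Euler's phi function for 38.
18

38 = 2 × 19
φ(n) = n × ∏(1 - 1/p) for each prime p dividing n
φ(38) = 38 × (1 - 1/2) × (1 - 1/19) = 18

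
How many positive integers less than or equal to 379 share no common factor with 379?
378

379 = 379
φ(n) = n × ∏(1 - 1/p) for each prime p dividing n
φ(379) = 379 × (1 - 1/379) = 378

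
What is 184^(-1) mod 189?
151

gcd(184, 189) = 1, so the inverse exists.
Extended Euclidean algorithm on (189, 184):
189 = 1 × 184 + 5  ⟹  5 = (1)·189 + (-1)·184
184 = 36 × 5 + 4  ⟹  4 = (-36)·189 + (37)·184
5 = 1 × 4 + 1  ⟹  1 = (37)·189 + (-38)·184
So (-38)·184 ≡ 1 (mod 189), i.e. 184^(-1) ≡ -38 ≡ 151 (mod 189).
Check: 184 × 151 = 27784 ≡ 1 (mod 189)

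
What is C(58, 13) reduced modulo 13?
4

Using Lucas' theorem:
Write n=58 and k=13 in base 13:
n in base 13: [4, 6]
k in base 13: [1, 0]
C(58,13) mod 13 = ∏ C(n_i, k_i) mod 13
Digit binomials (mod 13): C(4,1) = 4; C(6,0) = 1
Product: 4 × 1 = 4 ≡ 4 (mod 13)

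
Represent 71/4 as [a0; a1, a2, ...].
[17; 1, 3]

Euclidean algorithm steps:
71 = 17 × 4 + 3
4 = 1 × 3 + 1
3 = 3 × 1 + 0
Continued fraction: [17; 1, 3]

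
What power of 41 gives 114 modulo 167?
156

Baby-step giant-step with step n = ⌈√167⌉ = 13.
Baby steps 41^j mod 167 (j:value) for j=0..12: 0:1, 1:41, 2:11, 3:117, 4:121, 5:118, 6:162, 7:129, 8:112, 9:83, 10:63, 11:78, 12:25.
Giant-step multiplier: 41^(-13) ≡ 41^(166-13) = 41^153 ≡ 138 (mod 167).
Giant steps γ_i = 114·138^i mod 167: γ_0=114, γ_1=34, γ_2=16, γ_3=37, γ_4=96, γ_5=55, γ_6=75, γ_7=163, γ_8=116, γ_9=143, γ_10=28, γ_11=23, γ_12=1 (in table at j=0).
x = i·n + j = 12·13 + 0 = 156.
Check: 41^156 ≡ 114 (mod 167).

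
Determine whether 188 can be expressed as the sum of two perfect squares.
Not possible

Factorization: 188 = 2^2 × 47
By Fermat: n is sum of two squares iff every prime p ≡ 3 (mod 4) appears to even power.
Prime(s) ≡ 3 (mod 4) with odd exponent: [(47, 1)]
Therefore 188 cannot be expressed as a² + b².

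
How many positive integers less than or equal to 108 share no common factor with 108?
36

108 = 2^2 × 3^3
φ(n) = n × ∏(1 - 1/p) for each prime p dividing n
φ(108) = 108 × (1 - 1/2) × (1 - 1/3) = 36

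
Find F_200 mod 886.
339

Matrix identity: Q^n = [[F_(n+1), F_n], [F_n, F_(n-1)]] with Q = [[1,1],[1,0]].
n = 200 = 11001000₂. Square-and-multiply, entries mod 886:
Q^1 = [[1,1],[1,0]]
Q^3 = (Q^1)²·Q = [[3,2],[2,1]]
Q^6 = (Q^3)² = [[13,8],[8,5]]
Q^12 = (Q^6)² = [[233,144],[144,89]]
Q^25 = (Q^12)²·Q = [[11,601],[601,296]]
Q^50 = (Q^25)² = [[720,219],[219,501]]
Q^100 = (Q^50)² = [[207,713],[713,380]]
Q^200 = (Q^100)² = [[126,339],[339,673]]
F_200 mod 886 = Q^200[0][1] = 339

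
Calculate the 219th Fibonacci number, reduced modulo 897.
44

Matrix identity: Q^n = [[F_(n+1), F_n], [F_n, F_(n-1)]] with Q = [[1,1],[1,0]].
n = 219 = 11011011₂. Square-and-multiply, entries mod 897:
Q^1 = [[1,1],[1,0]]
Q^3 = (Q^1)²·Q = [[3,2],[2,1]]
Q^6 = (Q^3)² = [[13,8],[8,5]]
Q^13 = (Q^6)²·Q = [[377,233],[233,144]]
Q^27 = (Q^13)²·Q = [[273,872],[872,298]]
Q^54 = (Q^27)² = [[703,77],[77,626]]
Q^109 = (Q^54)²·Q = [[584,509],[509,75]]
Q^219 = (Q^109)²·Q = [[894,44],[44,850]]
F_219 mod 897 = Q^219[0][1] = 44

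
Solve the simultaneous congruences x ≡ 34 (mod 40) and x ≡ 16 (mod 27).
394

Using Chinese Remainder Theorem:
M = 40 × 27 = 1080
M1 = 27, M2 = 40
y1 = 27^(-1) mod 40 = 3
y2 = 40^(-1) mod 27 = 25
x = (34×27×3 + 16×40×25) mod 1080 = 394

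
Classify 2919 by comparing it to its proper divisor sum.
deficient

Proper divisors of 2919: sum = 1 + 3 + 7 + 21 + 139 + 417 + 973 = 1561
Since 1561 < 2919, 2919 is deficient.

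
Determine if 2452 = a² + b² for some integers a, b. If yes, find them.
34² + 36² (a=34, b=36)

Factorization: 2452 = 2^2 × 613
By Fermat: n is sum of two squares iff every prime p ≡ 3 (mod 4) appears to even power.
All primes ≡ 3 (mod 4) appear to even power.
Search a = 0, 1, 2, … for 2452 - a² a perfect square: first hit at a = 34: 2452 - 1156 = 1296 = 36².
2452 = 34² + 36² = 1156 + 1296 ✓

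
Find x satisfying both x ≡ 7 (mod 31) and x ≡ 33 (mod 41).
689

Using Chinese Remainder Theorem:
M = 31 × 41 = 1271
M1 = 41, M2 = 31
y1 = 41^(-1) mod 31 = 28
y2 = 31^(-1) mod 41 = 4
x = (7×41×28 + 33×31×4) mod 1271 = 689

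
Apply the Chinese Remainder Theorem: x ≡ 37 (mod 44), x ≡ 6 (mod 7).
125

Using Chinese Remainder Theorem:
M = 44 × 7 = 308
M1 = 7, M2 = 44
y1 = 7^(-1) mod 44 = 19
y2 = 44^(-1) mod 7 = 4
x = (37×7×19 + 6×44×4) mod 308 = 125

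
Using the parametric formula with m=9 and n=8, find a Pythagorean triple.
(17, 144, 145)

Euclid's formula: a = m² - n², b = 2mn, c = m² + n²
m = 9, n = 8
a = 9² - 8² = 81 - 64 = 17
b = 2 × 9 × 8 = 144
c = 9² + 8² = 81 + 64 = 145
Verification: 17² + 144² = 289 + 20736 = 21025 = 145² ✓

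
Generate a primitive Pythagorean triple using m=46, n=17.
(1827, 1564, 2405)

Euclid's formula: a = m² - n², b = 2mn, c = m² + n²
m = 46, n = 17
a = 46² - 17² = 2116 - 289 = 1827
b = 2 × 46 × 17 = 1564
c = 46² + 17² = 2116 + 289 = 2405
Verification: 1827² + 1564² = 3337929 + 2446096 = 5784025 = 2405² ✓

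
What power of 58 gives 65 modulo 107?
95

Baby-step giant-step with step n = ⌈√107⌉ = 11.
Baby steps 58^j mod 107 (j:value) for j=0..10: 0:1, 1:58, 2:47, 3:51, 4:69, 5:43, 6:33, 7:95, 8:53, 9:78, 10:30.
Giant-step multiplier: 58^(-11) ≡ 58^(106-11) = 58^95 ≡ 65 (mod 107).
Giant steps γ_i = 65·65^i mod 107: γ_0=65, γ_1=52, γ_2=63, γ_3=29, γ_4=66, γ_5=10, γ_6=8, γ_7=92, γ_8=95 (in table at j=7).
x = i·n + j = 8·11 + 7 = 95.
Check: 58^95 ≡ 65 (mod 107).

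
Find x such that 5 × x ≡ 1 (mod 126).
101

gcd(5, 126) = 1, so the inverse exists.
Extended Euclidean algorithm on (126, 5):
126 = 25 × 5 + 1  ⟹  1 = (1)·126 + (-25)·5
So (-25)·5 ≡ 1 (mod 126), i.e. 5^(-1) ≡ -25 ≡ 101 (mod 126).
Check: 5 × 101 = 505 ≡ 1 (mod 126)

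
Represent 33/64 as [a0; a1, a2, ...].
[0; 1, 1, 15, 2]

Euclidean algorithm steps:
33 = 0 × 64 + 33
64 = 1 × 33 + 31
33 = 1 × 31 + 2
31 = 15 × 2 + 1
2 = 2 × 1 + 0
Continued fraction: [0; 1, 1, 15, 2]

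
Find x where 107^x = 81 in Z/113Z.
52

Baby-step giant-step with step n = ⌈√113⌉ = 11.
Baby steps 107^j mod 113 (j:value) for j=0..10: 0:1, 1:107, 2:36, 3:10, 4:53, 5:21, 6:100, 7:78, 8:97, 9:96, 10:102.
Giant-step multiplier: 107^(-11) ≡ 107^(112-11) = 107^101 ≡ 12 (mod 113).
Giant steps γ_i = 81·12^i mod 113: γ_0=81, γ_1=68, γ_2=25, γ_3=74, γ_4=97 (in table at j=8).
x = i·n + j = 4·11 + 8 = 52.
Check: 107^52 ≡ 81 (mod 113).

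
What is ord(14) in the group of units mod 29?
28

29 is prime, so ord(14) divides φ(29) = 28.
Divisors of 28: 1, 2, 4, 7, 14, 28.
Repeated squaring: 14^1 ≡ 14, 14^2 ≡ 22, 14^4 ≡ 20, 14^8 ≡ 23, 14^16 ≡ 7 (mod 29).
Test 14^d mod 29 for each divisor d in increasing order:
14^1 ≡ 14
14^2 ≡ 22
14^4 ≡ 20
14^7 = 14^4·14^2·14^1 ≡ 12
14^14 = 14^8·14^4·14^2 ≡ 28
14^28 = 14^16·14^8·14^4 ≡ 1  ← first divisor giving 1
The order is 28.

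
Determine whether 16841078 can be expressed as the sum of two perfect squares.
Not possible

Factorization: 16841078 = 2 × 41 × 59^3
By Fermat: n is sum of two squares iff every prime p ≡ 3 (mod 4) appears to even power.
Prime(s) ≡ 3 (mod 4) with odd exponent: [(59, 3)]
Therefore 16841078 cannot be expressed as a² + b².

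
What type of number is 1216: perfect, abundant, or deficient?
abundant

Proper divisors of 1216: sum = 1 + 2 + 4 + 8 + 16 + 19 + 32 + 38 + 64 + 76 + 152 + 304 + 608 = 1324
Since 1324 > 1216, 1216 is abundant.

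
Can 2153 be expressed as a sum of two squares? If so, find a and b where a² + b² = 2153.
28² + 37² (a=28, b=37)

Factorization: 2153 = 2153
By Fermat: n is sum of two squares iff every prime p ≡ 3 (mod 4) appears to even power.
All primes ≡ 3 (mod 4) appear to even power.
Search a = 0, 1, 2, … for 2153 - a² a perfect square: first hit at a = 28: 2153 - 784 = 1369 = 37².
2153 = 28² + 37² = 784 + 1369 ✓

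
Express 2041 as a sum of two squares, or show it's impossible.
4² + 45² (a=4, b=45)

Factorization: 2041 = 13 × 157
By Fermat: n is sum of two squares iff every prime p ≡ 3 (mod 4) appears to even power.
All primes ≡ 3 (mod 4) appear to even power.
Search a = 0, 1, 2, … for 2041 - a² a perfect square: first hit at a = 4: 2041 - 16 = 2025 = 45².
2041 = 4² + 45² = 16 + 2025 ✓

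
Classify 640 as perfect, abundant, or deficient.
abundant

Proper divisors of 640: sum = 1 + 2 + 4 + 5 + 8 + 10 + 16 + 20 + 32 + 40 + 64 + 80 + 128 + 160 + 320 = 890
Since 890 > 640, 640 is abundant.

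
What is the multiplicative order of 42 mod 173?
172

173 is prime, so ord(42) divides φ(173) = 172.
Divisors of 172: 1, 2, 4, 43, 86, 172.
Repeated squaring: 42^1 ≡ 42, 42^2 ≡ 34, 42^4 ≡ 118, 42^8 ≡ 84, 42^16 ≡ 136, 42^32 ≡ 158, 42^64 ≡ 52, 42^128 ≡ 109 (mod 173).
Test 42^d mod 173 for each divisor d in increasing order:
42^1 ≡ 42
42^2 ≡ 34
42^4 ≡ 118
42^43 = 42^32·42^8·42^2·42^1 ≡ 93
42^86 = 42^64·42^16·42^4·42^2 ≡ 172
42^172 = 42^128·42^32·42^8·42^4 ≡ 1  ← first divisor giving 1
The order is 172.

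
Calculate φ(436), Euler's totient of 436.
216

436 = 2^2 × 109
φ(n) = n × ∏(1 - 1/p) for each prime p dividing n
φ(436) = 436 × (1 - 1/2) × (1 - 1/109) = 216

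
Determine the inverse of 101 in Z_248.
221

gcd(101, 248) = 1, so the inverse exists.
Extended Euclidean algorithm on (248, 101):
248 = 2 × 101 + 46  ⟹  46 = (1)·248 + (-2)·101
101 = 2 × 46 + 9  ⟹  9 = (-2)·248 + (5)·101
46 = 5 × 9 + 1  ⟹  1 = (11)·248 + (-27)·101
So (-27)·101 ≡ 1 (mod 248), i.e. 101^(-1) ≡ -27 ≡ 221 (mod 248).
Check: 101 × 221 = 22321 ≡ 1 (mod 248)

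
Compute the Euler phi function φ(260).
96

260 = 2^2 × 5 × 13
φ(n) = n × ∏(1 - 1/p) for each prime p dividing n
φ(260) = 260 × (1 - 1/2) × (1 - 1/5) × (1 - 1/13) = 96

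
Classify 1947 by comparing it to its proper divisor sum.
deficient

Proper divisors of 1947: sum = 1 + 3 + 11 + 33 + 59 + 177 + 649 = 933
Since 933 < 1947, 1947 is deficient.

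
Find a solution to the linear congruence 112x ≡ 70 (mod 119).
x ≡ 7 (mod 17)

gcd(112, 119) = 7, which divides 70, so solutions exist.
Divide through by 7: 16x ≡ 10 (mod 17).
Find 16^(-1) mod 17 by the extended Euclidean algorithm:
17 = 1 × 16 + 1  ⟹  1 = (1)·17 + (-1)·16
So (-1)·16 ≡ 1 (mod 17), i.e. 16^(-1) ≡ -1 ≡ 16 (mod 17).
x ≡ 16 × 10 = 160 ≡ 7 (mod 17).
Check: 112 × 7 = 784 ≡ 70 (mod 119).
x ≡ 7 (mod 17), giving 7 solutions mod 119.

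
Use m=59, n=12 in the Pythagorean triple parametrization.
(3337, 1416, 3625)

Euclid's formula: a = m² - n², b = 2mn, c = m² + n²
m = 59, n = 12
a = 59² - 12² = 3481 - 144 = 3337
b = 2 × 59 × 12 = 1416
c = 59² + 12² = 3481 + 144 = 3625
Verification: 3337² + 1416² = 11135569 + 2005056 = 13140625 = 3625² ✓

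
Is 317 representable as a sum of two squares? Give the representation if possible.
11² + 14² (a=11, b=14)

Factorization: 317 = 317
By Fermat: n is sum of two squares iff every prime p ≡ 3 (mod 4) appears to even power.
All primes ≡ 3 (mod 4) appear to even power.
Search a = 0, 1, 2, … for 317 - a² a perfect square: first hit at a = 11: 317 - 121 = 196 = 14².
317 = 11² + 14² = 121 + 196 ✓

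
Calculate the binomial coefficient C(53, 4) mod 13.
0

Using Lucas' theorem:
Write n=53 and k=4 in base 13:
n in base 13: [4, 1]
k in base 13: [0, 4]
C(53,4) mod 13 = ∏ C(n_i, k_i) mod 13
Digit binomials (mod 13): C(4,0) = 1; C(1,4) = 0 (k_i > n_i)
Product: 1 × 0 = 0 ≡ 0 (mod 13)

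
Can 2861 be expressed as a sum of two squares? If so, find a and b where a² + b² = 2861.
19² + 50² (a=19, b=50)

Factorization: 2861 = 2861
By Fermat: n is sum of two squares iff every prime p ≡ 3 (mod 4) appears to even power.
All primes ≡ 3 (mod 4) appear to even power.
Search a = 0, 1, 2, … for 2861 - a² a perfect square: first hit at a = 19: 2861 - 361 = 2500 = 50².
2861 = 19² + 50² = 361 + 2500 ✓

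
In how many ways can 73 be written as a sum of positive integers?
6185689

p(n) counts ways to write n as a sum of positive integers (order ignored).
Euler's pentagonal recurrence: p(k) = p(k-1) + p(k-2) - p(k-5) - p(k-7) + p(k-12) + p(k-15) - ... (offsets j(3j∓1)/2, signs ++--, p(0)=1, p(<0)=0).
DP table for k = 0..72: p(0)=1, p(1)=1, p(2)=2, p(3)=3, p(4)=5, p(5)=7, p(6)=11, p(7)=15, p(8)=22, p(9)=30, p(10)=42, p(11)=56, p(12)=77, p(13)=101, p(14)=135, p(15)=176, p(16)=231, p(17)=297, p(18)=385, p(19)=490, p(20)=627, p(21)=792, p(22)=1002, p(23)=1255, p(24)=1575, p(25)=1958, p(26)=2436, p(27)=3010, p(28)=3718, p(29)=4565, p(30)=5604, p(31)=6842, p(32)=8349, p(33)=10143, p(34)=12310, p(35)=14883, p(36)=17977, p(37)=21637, p(38)=26015, p(39)=31185, p(40)=37338, p(41)=44583, p(42)=53174, p(43)=63261, p(44)=75175, p(45)=89134, p(46)=105558, p(47)=124754, p(48)=147273, p(49)=173525, p(50)=204226, p(51)=239943, p(52)=281589, p(53)=329931, p(54)=386155, p(55)=451276, p(56)=526823, p(57)=614154, p(58)=715220, p(59)=831820, p(60)=966467, p(61)=1121505, p(62)=1300156, p(63)=1505499, p(64)=1741630, p(65)=2012558, p(66)=2323520, p(67)=2679689, p(68)=3087735, p(69)=3554345, p(70)=4087968, p(71)=4697205, p(72)=5392783.
Final step: p(73) = p(72) + p(71) - p(68) - p(66) + p(61) + p(58) - p(51) - p(47) + p(38) + p(33) - p(22) - p(16) + p(3)
= 5392783 + 4697205 - 3087735 - 2323520 + 1121505 + 715220 - 239943 - 124754 + 26015 + 10143 - 1002 - 231 + 3
= 6185689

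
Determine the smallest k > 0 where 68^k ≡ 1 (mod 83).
41

83 is prime, so ord(68) divides φ(83) = 82.
Divisors of 82: 1, 2, 41, 82.
Repeated squaring: 68^1 ≡ 68, 68^2 ≡ 59, 68^4 ≡ 78, 68^8 ≡ 25, 68^16 ≡ 44, 68^32 ≡ 27, 68^64 ≡ 65 (mod 83).
Test 68^d mod 83 for each divisor d in increasing order:
68^1 ≡ 68
68^2 ≡ 59
68^41 = 68^32·68^8·68^1 ≡ 1  ← first divisor giving 1
The order is 41.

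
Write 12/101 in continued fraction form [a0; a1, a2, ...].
[0; 8, 2, 2, 2]

Euclidean algorithm steps:
12 = 0 × 101 + 12
101 = 8 × 12 + 5
12 = 2 × 5 + 2
5 = 2 × 2 + 1
2 = 2 × 1 + 0
Continued fraction: [0; 8, 2, 2, 2]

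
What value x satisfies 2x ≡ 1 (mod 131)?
66

gcd(2, 131) = 1, so the inverse exists.
Extended Euclidean algorithm on (131, 2):
131 = 65 × 2 + 1  ⟹  1 = (1)·131 + (-65)·2
So (-65)·2 ≡ 1 (mod 131), i.e. 2^(-1) ≡ -65 ≡ 66 (mod 131).
Check: 2 × 66 = 132 ≡ 1 (mod 131)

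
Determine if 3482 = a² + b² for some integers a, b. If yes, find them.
1² + 59² (a=1, b=59)

Factorization: 3482 = 2 × 1741
By Fermat: n is sum of two squares iff every prime p ≡ 3 (mod 4) appears to even power.
All primes ≡ 3 (mod 4) appear to even power.
Search a = 0, 1, 2, … for 3482 - a² a perfect square: first hit at a = 1: 3482 - 1 = 3481 = 59².
3482 = 1² + 59² = 1 + 3481 ✓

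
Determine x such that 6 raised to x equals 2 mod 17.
2

Baby-step giant-step with step n = ⌈√17⌉ = 5.
Baby steps 6^j mod 17 (j:value) for j=0..4: 0:1, 1:6, 2:2, 3:12, 4:4.
h = 2 is already in the table at j=2, so x = 2.
Check: 6^2 ≡ 2 (mod 17).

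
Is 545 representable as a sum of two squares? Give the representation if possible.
4² + 23² (a=4, b=23)

Factorization: 545 = 5 × 109
By Fermat: n is sum of two squares iff every prime p ≡ 3 (mod 4) appears to even power.
All primes ≡ 3 (mod 4) appear to even power.
Search a = 0, 1, 2, … for 545 - a² a perfect square: first hit at a = 4: 545 - 16 = 529 = 23².
545 = 4² + 23² = 16 + 529 ✓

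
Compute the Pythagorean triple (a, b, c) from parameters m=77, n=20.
(5529, 3080, 6329)

Euclid's formula: a = m² - n², b = 2mn, c = m² + n²
m = 77, n = 20
a = 77² - 20² = 5929 - 400 = 5529
b = 2 × 77 × 20 = 3080
c = 77² + 20² = 5929 + 400 = 6329
Verification: 5529² + 3080² = 30569841 + 9486400 = 40056241 = 6329² ✓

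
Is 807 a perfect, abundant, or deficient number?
deficient

Proper divisors of 807: sum = 1 + 3 + 269 = 273
Since 273 < 807, 807 is deficient.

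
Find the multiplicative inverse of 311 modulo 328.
135

gcd(311, 328) = 1, so the inverse exists.
Extended Euclidean algorithm on (328, 311):
328 = 1 × 311 + 17  ⟹  17 = (1)·328 + (-1)·311
311 = 18 × 17 + 5  ⟹  5 = (-18)·328 + (19)·311
17 = 3 × 5 + 2  ⟹  2 = (55)·328 + (-58)·311
5 = 2 × 2 + 1  ⟹  1 = (-128)·328 + (135)·311
So (135)·311 ≡ 1 (mod 328), i.e. 311^(-1) ≡ 135 (mod 328).
Check: 311 × 135 = 41985 ≡ 1 (mod 328)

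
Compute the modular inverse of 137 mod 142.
85

gcd(137, 142) = 1, so the inverse exists.
Extended Euclidean algorithm on (142, 137):
142 = 1 × 137 + 5  ⟹  5 = (1)·142 + (-1)·137
137 = 27 × 5 + 2  ⟹  2 = (-27)·142 + (28)·137
5 = 2 × 2 + 1  ⟹  1 = (55)·142 + (-57)·137
So (-57)·137 ≡ 1 (mod 142), i.e. 137^(-1) ≡ -57 ≡ 85 (mod 142).
Check: 137 × 85 = 11645 ≡ 1 (mod 142)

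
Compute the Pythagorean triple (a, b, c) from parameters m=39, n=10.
(1421, 780, 1621)

Euclid's formula: a = m² - n², b = 2mn, c = m² + n²
m = 39, n = 10
a = 39² - 10² = 1521 - 100 = 1421
b = 2 × 39 × 10 = 780
c = 39² + 10² = 1521 + 100 = 1621
Verification: 1421² + 780² = 2019241 + 608400 = 2627641 = 1621² ✓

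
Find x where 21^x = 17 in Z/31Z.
23

Baby-step giant-step with step n = ⌈√31⌉ = 6.
Baby steps 21^j mod 31 (j:value) for j=0..5: 0:1, 1:21, 2:7, 3:23, 4:18, 5:6.
Giant-step multiplier: 21^(-6) ≡ 21^(30-6) = 21^24 ≡ 16 (mod 31).
Giant steps γ_i = 17·16^i mod 31: γ_0=17, γ_1=24, γ_2=12, γ_3=6 (in table at j=5).
x = i·n + j = 3·6 + 5 = 23.
Check: 21^23 ≡ 17 (mod 31).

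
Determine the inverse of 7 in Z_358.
307

gcd(7, 358) = 1, so the inverse exists.
Extended Euclidean algorithm on (358, 7):
358 = 51 × 7 + 1  ⟹  1 = (1)·358 + (-51)·7
So (-51)·7 ≡ 1 (mod 358), i.e. 7^(-1) ≡ -51 ≡ 307 (mod 358).
Check: 7 × 307 = 2149 ≡ 1 (mod 358)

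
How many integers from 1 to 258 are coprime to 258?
84

258 = 2 × 3 × 43
φ(n) = n × ∏(1 - 1/p) for each prime p dividing n
φ(258) = 258 × (1 - 1/2) × (1 - 1/3) × (1 - 1/43) = 84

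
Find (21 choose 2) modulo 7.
0

Using Lucas' theorem:
Write n=21 and k=2 in base 7:
n in base 7: [3, 0]
k in base 7: [0, 2]
C(21,2) mod 7 = ∏ C(n_i, k_i) mod 7
Digit binomials (mod 7): C(3,0) = 1; C(0,2) = 0 (k_i > n_i)
Product: 1 × 0 = 0 ≡ 0 (mod 7)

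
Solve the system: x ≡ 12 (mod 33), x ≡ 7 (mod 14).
441

Using Chinese Remainder Theorem:
M = 33 × 14 = 462
M1 = 14, M2 = 33
y1 = 14^(-1) mod 33 = 26
y2 = 33^(-1) mod 14 = 3
x = (12×14×26 + 7×33×3) mod 462 = 441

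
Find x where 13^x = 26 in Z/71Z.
55

Baby-step giant-step with step n = ⌈√71⌉ = 9.
Baby steps 13^j mod 71 (j:value) for j=0..8: 0:1, 1:13, 2:27, 3:67, 4:19, 5:34, 6:16, 7:66, 8:6.
Giant-step multiplier: 13^(-9) ≡ 13^(70-9) = 13^61 ≡ 61 (mod 71).
Giant steps γ_i = 26·61^i mod 71: γ_0=26, γ_1=24, γ_2=44, γ_3=57, γ_4=69, γ_5=20, γ_6=13 (in table at j=1).
x = i·n + j = 6·9 + 1 = 55.
Check: 13^55 ≡ 26 (mod 71).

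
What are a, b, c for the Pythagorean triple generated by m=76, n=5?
(5751, 760, 5801)

Euclid's formula: a = m² - n², b = 2mn, c = m² + n²
m = 76, n = 5
a = 76² - 5² = 5776 - 25 = 5751
b = 2 × 76 × 5 = 760
c = 76² + 5² = 5776 + 25 = 5801
Verification: 5751² + 760² = 33074001 + 577600 = 33651601 = 5801² ✓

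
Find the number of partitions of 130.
5371315400

p(n) counts ways to write n as a sum of positive integers (order ignored).
Euler's pentagonal recurrence: p(k) = p(k-1) + p(k-2) - p(k-5) - p(k-7) + p(k-12) + p(k-15) - ... (offsets j(3j∓1)/2, signs ++--, p(0)=1, p(<0)=0).
DP table for k = 0..129: p(0)=1, p(1)=1, p(2)=2, p(3)=3, p(4)=5, p(5)=7, p(6)=11, p(7)=15, p(8)=22, p(9)=30, p(10)=42, p(11)=56, p(12)=77, p(13)=101, p(14)=135, p(15)=176, p(16)=231, p(17)=297, p(18)=385, p(19)=490, p(20)=627, p(21)=792, p(22)=1002, p(23)=1255, p(24)=1575, p(25)=1958, p(26)=2436, p(27)=3010, p(28)=3718, p(29)=4565, p(30)=5604, p(31)=6842, p(32)=8349, p(33)=10143, p(34)=12310, p(35)=14883, p(36)=17977, p(37)=21637, p(38)=26015, p(39)=31185, p(40)=37338, p(41)=44583, p(42)=53174, p(43)=63261, p(44)=75175, p(45)=89134, p(46)=105558, p(47)=124754, p(48)=147273, p(49)=173525, p(50)=204226, p(51)=239943, p(52)=281589, p(53)=329931, p(54)=386155, p(55)=451276, p(56)=526823, p(57)=614154, p(58)=715220, p(59)=831820, p(60)=966467, p(61)=1121505, p(62)=1300156, p(63)=1505499, p(64)=1741630, p(65)=2012558, p(66)=2323520, p(67)=2679689, p(68)=3087735, p(69)=3554345, p(70)=4087968, p(71)=4697205, p(72)=5392783, p(73)=6185689, p(74)=7089500, p(75)=8118264, p(76)=9289091, p(77)=10619863, p(78)=12132164, p(79)=13848650, p(80)=15796476, p(81)=18004327, p(82)=20506255, p(83)=23338469, p(84)=26543660, p(85)=30167357, p(86)=34262962, p(87)=38887673, p(88)=44108109, p(89)=49995925, p(90)=56634173, p(91)=64112359, p(92)=72533807, p(93)=82010177, p(94)=92669720, p(95)=104651419, p(96)=118114304, p(97)=133230930, p(98)=150198136, p(99)=169229875, p(100)=190569292, p(101)=214481126, p(102)=241265379, p(103)=271248950, p(104)=304801365, p(105)=342325709, p(106)=384276336, p(107)=431149389, p(108)=483502844, p(109)=541946240, p(110)=607163746, p(111)=679903203, p(112)=761002156, p(113)=851376628, p(114)=952050665, p(115)=1064144451, p(116)=1188908248, p(117)=1327710076, p(118)=1482074143, p(119)=1653668665, p(120)=1844349560, p(121)=2056148051, p(122)=2291320912, p(123)=2552338241, p(124)=2841940500, p(125)=3163127352, p(126)=3519222692, p(127)=3913864295, p(128)=4351078600, p(129)=4835271870.
Final step: p(130) = p(129) + p(128) - p(125) - p(123) + p(118) + p(115) - p(108) - p(104) + p(95) + p(90) - p(79) - p(73) + p(60) + p(53) - p(38) - p(30) + p(13) + p(4)
= 4835271870 + 4351078600 - 3163127352 - 2552338241 + 1482074143 + 1064144451 - 483502844 - 304801365 + 104651419 + 56634173 - 13848650 - 6185689 + 966467 + 329931 - 26015 - 5604 + 101 + 5
= 5371315400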